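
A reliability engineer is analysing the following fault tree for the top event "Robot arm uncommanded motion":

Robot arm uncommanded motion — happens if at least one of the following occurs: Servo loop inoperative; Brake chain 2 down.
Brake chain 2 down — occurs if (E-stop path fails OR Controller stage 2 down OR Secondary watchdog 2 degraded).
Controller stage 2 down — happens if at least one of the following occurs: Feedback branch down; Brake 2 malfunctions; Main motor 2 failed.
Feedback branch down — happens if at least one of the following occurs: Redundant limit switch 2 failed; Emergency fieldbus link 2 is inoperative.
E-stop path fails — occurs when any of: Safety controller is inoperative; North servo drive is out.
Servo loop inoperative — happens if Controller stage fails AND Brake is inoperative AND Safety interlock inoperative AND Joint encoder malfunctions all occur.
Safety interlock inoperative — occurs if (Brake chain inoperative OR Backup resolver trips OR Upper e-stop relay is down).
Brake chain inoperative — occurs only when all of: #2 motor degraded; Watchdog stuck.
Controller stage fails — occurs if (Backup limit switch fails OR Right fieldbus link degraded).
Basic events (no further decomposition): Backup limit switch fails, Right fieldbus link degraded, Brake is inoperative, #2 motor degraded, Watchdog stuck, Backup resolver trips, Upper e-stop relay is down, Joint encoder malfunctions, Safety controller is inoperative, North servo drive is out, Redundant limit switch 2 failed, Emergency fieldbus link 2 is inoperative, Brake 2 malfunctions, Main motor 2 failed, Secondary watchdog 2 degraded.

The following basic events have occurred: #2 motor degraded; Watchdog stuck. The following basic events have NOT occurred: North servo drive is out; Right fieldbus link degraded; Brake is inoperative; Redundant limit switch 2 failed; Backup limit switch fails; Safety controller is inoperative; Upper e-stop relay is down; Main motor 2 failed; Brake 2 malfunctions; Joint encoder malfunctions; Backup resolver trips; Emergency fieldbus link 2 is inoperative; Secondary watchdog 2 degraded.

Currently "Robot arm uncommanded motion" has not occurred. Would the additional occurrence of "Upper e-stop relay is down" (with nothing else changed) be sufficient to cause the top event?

No

Counterfactual: set "Upper e-stop relay is down" to occurred.
Controller stage fails [OR]: Backup limit switch fails=not, Right fieldbus link degraded=not → no input occurs → does not occur.
Brake chain inoperative [AND]: #2 motor degraded=occurs, Watchdog stuck=occurs → all inputs occur → occurs.
Safety interlock inoperative [OR]: Brake chain inoperative=occurs, Backup resolver trips=not, Upper e-stop relay is down=occurs → at least one input occurs → occurs.
Servo loop inoperative [AND]: Controller stage fails=not, Brake is inoperative=not, Safety interlock inoperative=occurs, Joint encoder malfunctions=not → not all inputs occur → does not occur.
E-stop path fails [OR]: Safety controller is inoperative=not, North servo drive is out=not → no input occurs → does not occur.
Feedback branch down [OR]: Redundant limit switch 2 failed=not, Emergency fieldbus link 2 is inoperative=not → no input occurs → does not occur.
Controller stage 2 down [OR]: Feedback branch down=not, Brake 2 malfunctions=not, Main motor 2 failed=not → no input occurs → does not occur.
Brake chain 2 down [OR]: E-stop path fails=not, Controller stage 2 down=not, Secondary watchdog 2 degraded=not → no input occurs → does not occur.
Robot arm uncommanded motion [OR]: Servo loop inoperative=not, Brake chain 2 down=not → no input occurs → does not occur.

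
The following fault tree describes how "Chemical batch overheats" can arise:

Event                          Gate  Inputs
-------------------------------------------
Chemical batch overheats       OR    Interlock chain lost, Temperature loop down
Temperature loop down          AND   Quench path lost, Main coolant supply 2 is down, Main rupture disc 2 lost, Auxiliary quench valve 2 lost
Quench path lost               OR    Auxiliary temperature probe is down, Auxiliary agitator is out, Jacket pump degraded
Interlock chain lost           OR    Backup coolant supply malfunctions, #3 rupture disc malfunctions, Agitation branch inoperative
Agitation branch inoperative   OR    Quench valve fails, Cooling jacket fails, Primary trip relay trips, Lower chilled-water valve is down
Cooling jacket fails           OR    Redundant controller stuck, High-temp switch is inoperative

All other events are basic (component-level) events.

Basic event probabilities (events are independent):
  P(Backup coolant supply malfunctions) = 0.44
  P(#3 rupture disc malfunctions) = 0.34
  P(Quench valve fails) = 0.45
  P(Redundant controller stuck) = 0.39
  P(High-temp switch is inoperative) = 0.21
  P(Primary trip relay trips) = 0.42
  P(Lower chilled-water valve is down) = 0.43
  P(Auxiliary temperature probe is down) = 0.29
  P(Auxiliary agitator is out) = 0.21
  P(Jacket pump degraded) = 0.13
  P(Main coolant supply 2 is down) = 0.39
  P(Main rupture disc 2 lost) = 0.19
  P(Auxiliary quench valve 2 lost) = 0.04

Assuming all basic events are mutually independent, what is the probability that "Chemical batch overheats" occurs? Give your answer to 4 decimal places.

0.9677

P(Cooling jacket fails) [OR] = 1 − (1−0.39) × (1−0.21) = 0.518100
P(Agitation branch inoperative) [OR] = 1 − (1−0.45) × (1−0.518100) × (1−0.42) × (1−0.43) = 0.912376
P(Interlock chain lost) [OR] = 1 − (1−0.44) × (1−0.34) × (1−0.912376) = 0.967614
P(Quench path lost) [OR] = 1 − (1−0.29) × (1−0.21) × (1−0.13) = 0.512017
P(Temperature loop down) [AND] = 0.512017 × 0.39 × 0.19 × 0.04 = 0.001518
P(Chemical batch overheats) [OR] = 1 − (1−0.967614) × (1−0.001518) = 0.967663
Rounded to 4 decimal places: P(Chemical batch overheats) ≈ 0.9677.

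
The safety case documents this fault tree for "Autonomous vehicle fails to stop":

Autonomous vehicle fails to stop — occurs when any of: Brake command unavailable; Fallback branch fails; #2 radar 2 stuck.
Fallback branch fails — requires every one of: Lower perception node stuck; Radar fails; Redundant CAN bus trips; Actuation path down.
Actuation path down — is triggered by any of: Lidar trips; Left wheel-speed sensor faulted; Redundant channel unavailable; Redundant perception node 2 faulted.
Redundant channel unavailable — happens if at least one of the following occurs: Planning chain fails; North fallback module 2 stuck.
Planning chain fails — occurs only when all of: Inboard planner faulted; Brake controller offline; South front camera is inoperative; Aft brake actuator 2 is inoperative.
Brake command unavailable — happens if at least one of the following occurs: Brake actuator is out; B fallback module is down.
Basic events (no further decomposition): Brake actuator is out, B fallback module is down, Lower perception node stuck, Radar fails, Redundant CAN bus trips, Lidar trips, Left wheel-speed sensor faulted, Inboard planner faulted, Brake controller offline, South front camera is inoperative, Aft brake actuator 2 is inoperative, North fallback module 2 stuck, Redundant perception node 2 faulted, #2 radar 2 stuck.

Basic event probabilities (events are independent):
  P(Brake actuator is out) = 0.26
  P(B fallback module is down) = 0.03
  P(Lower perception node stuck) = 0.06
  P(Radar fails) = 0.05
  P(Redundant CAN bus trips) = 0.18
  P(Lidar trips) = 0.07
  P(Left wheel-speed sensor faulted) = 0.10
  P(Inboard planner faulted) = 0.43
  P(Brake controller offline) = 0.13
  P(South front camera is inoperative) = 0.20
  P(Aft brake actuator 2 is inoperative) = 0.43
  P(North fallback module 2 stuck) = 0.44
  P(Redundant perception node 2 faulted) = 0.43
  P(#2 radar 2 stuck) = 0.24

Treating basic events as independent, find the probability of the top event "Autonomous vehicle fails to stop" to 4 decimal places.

P(Brake command unavailable) [OR] = 1 − (1−0.26) × (1−0.03) = 0.282200
P(Planning chain fails) [AND] = 0.43 × 0.13 × 0.20 × 0.43 = 0.004807
P(Redundant channel unavailable) [OR] = 1 − (1−0.004807) × (1−0.44) = 0.442692
P(Actuation path down) [OR] = 1 − (1−0.07) × (1−0.10) × (1−0.442692) × (1−0.43) = 0.734114
P(Fallback branch fails) [AND] = 0.06 × 0.05 × 0.18 × 0.734114 = 0.000396
P(Autonomous vehicle fails to stop) [OR] = 1 − (1−0.282200) × (1−0.000396) × (1−0.24) = 0.454688
Rounded to 4 decimal places: P(Autonomous vehicle fails to stop) ≈ 0.4547.

0.4547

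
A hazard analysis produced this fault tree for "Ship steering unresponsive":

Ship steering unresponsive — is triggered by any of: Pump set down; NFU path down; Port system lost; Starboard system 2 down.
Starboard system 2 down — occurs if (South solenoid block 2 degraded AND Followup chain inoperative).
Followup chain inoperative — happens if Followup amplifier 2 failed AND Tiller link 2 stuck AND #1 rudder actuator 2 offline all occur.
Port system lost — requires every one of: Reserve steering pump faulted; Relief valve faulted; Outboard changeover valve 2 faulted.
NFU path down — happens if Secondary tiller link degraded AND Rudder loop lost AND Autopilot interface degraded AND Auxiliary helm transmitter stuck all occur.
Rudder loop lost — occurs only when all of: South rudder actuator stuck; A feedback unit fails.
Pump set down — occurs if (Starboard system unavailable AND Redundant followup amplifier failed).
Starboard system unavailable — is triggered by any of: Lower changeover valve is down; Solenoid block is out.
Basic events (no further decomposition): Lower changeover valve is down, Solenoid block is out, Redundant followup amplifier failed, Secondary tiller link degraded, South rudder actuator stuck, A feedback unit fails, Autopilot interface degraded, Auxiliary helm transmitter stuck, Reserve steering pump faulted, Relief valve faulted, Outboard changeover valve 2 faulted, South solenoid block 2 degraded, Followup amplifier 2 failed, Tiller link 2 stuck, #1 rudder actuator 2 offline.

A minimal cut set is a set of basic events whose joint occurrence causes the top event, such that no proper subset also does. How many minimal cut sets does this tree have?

5

Starboard system unavailable [OR]: union of children's cut sets → 2 cut set(s).
Pump set down [AND]: one cut set from each child combined → 2 × 1 = 2 cut set(s).
Rudder loop lost [AND]: one cut set from each child combined → 1 × 1 = 1 cut set(s).
NFU path down [AND]: one cut set from each child combined → 1 × 1 × 1 × 1 = 1 cut set(s).
Port system lost [AND]: one cut set from each child combined → 1 × 1 × 1 = 1 cut set(s).
Followup chain inoperative [AND]: one cut set from each child combined → 1 × 1 × 1 = 1 cut set(s).
Starboard system 2 down [AND]: one cut set from each child combined → 1 × 1 = 1 cut set(s).
Ship steering unresponsive [OR]: union of children's cut sets → 5 cut set(s).
Minimal cut sets: {Lower changeover valve is down, Redundant followup amplifier failed}; {Redundant followup amplifier failed, Solenoid block is out}; {A feedback unit fails, Autopilot interface degraded, Auxiliary helm transmitter stuck, Secondary tiller link degraded, South rudder actuator stuck}; {Outboard changeover valve 2 faulted, Relief valve faulted, Reserve steering pump faulted}; {#1 rudder actuator 2 offline, Followup amplifier 2 failed, South solenoid block 2 degraded, Tiller link 2 stuck}.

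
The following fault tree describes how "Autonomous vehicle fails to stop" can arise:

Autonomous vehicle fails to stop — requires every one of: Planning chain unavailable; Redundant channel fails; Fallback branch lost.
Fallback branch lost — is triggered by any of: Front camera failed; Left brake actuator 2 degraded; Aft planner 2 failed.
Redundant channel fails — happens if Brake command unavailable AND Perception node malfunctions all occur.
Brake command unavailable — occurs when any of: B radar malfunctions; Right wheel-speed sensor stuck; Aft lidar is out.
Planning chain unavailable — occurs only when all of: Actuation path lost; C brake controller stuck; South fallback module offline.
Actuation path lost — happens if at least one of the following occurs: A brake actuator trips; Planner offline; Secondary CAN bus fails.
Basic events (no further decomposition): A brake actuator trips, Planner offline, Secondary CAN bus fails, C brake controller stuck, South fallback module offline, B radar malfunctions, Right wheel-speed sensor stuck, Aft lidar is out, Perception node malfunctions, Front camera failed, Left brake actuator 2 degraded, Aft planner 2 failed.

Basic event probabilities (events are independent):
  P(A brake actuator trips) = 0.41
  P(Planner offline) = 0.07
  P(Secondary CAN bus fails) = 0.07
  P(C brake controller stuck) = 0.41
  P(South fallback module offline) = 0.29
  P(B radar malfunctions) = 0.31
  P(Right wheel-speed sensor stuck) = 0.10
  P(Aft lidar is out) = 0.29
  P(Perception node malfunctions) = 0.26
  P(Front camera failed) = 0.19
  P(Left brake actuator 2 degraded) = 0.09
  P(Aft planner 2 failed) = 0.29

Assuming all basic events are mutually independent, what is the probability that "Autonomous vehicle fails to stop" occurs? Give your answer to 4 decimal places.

P(Actuation path lost) [OR] = 1 − (1−0.41) × (1−0.07) × (1−0.07) = 0.489709
P(Planning chain unavailable) [AND] = 0.489709 × 0.41 × 0.29 = 0.058226
P(Brake command unavailable) [OR] = 1 − (1−0.31) × (1−0.10) × (1−0.29) = 0.559090
P(Redundant channel fails) [AND] = 0.559090 × 0.26 = 0.145363
P(Fallback branch lost) [OR] = 1 − (1−0.19) × (1−0.09) × (1−0.29) = 0.476659
P(Autonomous vehicle fails to stop) [AND] = 0.058226 × 0.145363 × 0.476659 = 0.004034
Rounded to 4 decimal places: P(Autonomous vehicle fails to stop) ≈ 0.0040.

0.0040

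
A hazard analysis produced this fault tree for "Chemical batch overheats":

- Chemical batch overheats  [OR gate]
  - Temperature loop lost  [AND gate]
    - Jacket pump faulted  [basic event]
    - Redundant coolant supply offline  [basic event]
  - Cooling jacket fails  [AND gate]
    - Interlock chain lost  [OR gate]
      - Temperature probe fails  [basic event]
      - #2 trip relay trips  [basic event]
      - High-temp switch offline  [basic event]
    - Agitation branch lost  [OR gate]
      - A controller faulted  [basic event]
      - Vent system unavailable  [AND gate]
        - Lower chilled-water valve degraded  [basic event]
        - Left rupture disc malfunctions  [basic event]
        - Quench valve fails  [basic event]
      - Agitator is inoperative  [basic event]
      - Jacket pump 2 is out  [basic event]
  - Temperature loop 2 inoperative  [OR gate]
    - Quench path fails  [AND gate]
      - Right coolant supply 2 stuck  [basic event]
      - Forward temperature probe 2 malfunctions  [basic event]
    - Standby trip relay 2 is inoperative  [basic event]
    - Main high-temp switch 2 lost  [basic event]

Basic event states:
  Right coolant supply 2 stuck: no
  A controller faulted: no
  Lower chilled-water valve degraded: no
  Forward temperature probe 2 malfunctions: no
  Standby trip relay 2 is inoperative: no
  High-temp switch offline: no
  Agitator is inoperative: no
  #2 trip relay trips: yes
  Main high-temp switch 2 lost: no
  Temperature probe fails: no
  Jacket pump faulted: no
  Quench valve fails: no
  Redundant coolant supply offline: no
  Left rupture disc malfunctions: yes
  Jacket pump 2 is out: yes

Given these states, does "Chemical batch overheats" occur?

Yes

Temperature loop lost [AND]: Jacket pump faulted=not, Redundant coolant supply offline=not → not all inputs occur → does not occur.
Interlock chain lost [OR]: Temperature probe fails=not, #2 trip relay trips=occurs, High-temp switch offline=not → at least one input occurs → occurs.
Vent system unavailable [AND]: Lower chilled-water valve degraded=not, Left rupture disc malfunctions=occurs, Quench valve fails=not → not all inputs occur → does not occur.
Agitation branch lost [OR]: A controller faulted=not, Vent system unavailable=not, Agitator is inoperative=not, Jacket pump 2 is out=occurs → at least one input occurs → occurs.
Cooling jacket fails [AND]: Interlock chain lost=occurs, Agitation branch lost=occurs → all inputs occur → occurs.
Quench path fails [AND]: Right coolant supply 2 stuck=not, Forward temperature probe 2 malfunctions=not → not all inputs occur → does not occur.
Temperature loop 2 inoperative [OR]: Quench path fails=not, Standby trip relay 2 is inoperative=not, Main high-temp switch 2 lost=not → no input occurs → does not occur.
Chemical batch overheats [OR]: Temperature loop lost=not, Cooling jacket fails=occurs, Temperature loop 2 inoperative=not → at least one input occurs → occurs.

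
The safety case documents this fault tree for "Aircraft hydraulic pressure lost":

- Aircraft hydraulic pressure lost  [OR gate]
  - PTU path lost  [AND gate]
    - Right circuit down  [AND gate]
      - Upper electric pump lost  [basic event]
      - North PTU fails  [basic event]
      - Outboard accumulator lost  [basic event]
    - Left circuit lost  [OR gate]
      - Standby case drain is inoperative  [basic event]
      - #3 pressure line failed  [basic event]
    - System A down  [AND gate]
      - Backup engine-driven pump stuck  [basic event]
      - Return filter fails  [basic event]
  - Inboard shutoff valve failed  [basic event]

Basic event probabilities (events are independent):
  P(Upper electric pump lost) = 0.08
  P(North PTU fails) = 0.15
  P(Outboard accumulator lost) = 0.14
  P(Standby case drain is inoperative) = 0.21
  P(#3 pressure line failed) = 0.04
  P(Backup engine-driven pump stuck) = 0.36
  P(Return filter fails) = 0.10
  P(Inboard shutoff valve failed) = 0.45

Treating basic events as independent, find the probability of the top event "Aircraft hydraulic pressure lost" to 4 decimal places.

0.4500

P(Right circuit down) [AND] = 0.08 × 0.15 × 0.14 = 0.001680
P(Left circuit lost) [OR] = 1 − (1−0.21) × (1−0.04) = 0.241600
P(System A down) [AND] = 0.36 × 0.10 = 0.036000
P(PTU path lost) [AND] = 0.001680 × 0.241600 × 0.036000 = 0.000015
P(Aircraft hydraulic pressure lost) [OR] = 1 − (1−0.000015) × (1−0.45) = 0.450008
Rounded to 4 decimal places: P(Aircraft hydraulic pressure lost) ≈ 0.4500.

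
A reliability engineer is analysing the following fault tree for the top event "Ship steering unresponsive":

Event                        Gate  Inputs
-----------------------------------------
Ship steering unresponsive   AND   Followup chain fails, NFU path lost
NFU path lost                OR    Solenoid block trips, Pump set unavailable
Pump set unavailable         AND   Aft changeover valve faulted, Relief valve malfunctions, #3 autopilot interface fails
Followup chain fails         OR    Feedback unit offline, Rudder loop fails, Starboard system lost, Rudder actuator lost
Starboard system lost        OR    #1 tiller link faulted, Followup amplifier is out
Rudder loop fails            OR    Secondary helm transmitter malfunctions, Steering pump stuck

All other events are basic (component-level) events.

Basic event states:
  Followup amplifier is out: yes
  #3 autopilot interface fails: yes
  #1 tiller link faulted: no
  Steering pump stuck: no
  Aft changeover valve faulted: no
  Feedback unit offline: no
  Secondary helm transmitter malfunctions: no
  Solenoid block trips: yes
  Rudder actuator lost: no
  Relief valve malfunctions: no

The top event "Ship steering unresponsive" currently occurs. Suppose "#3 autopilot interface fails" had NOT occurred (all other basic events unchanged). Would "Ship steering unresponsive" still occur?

Yes

Counterfactual: set "#3 autopilot interface fails" to not occurred.
Rudder loop fails [OR]: Secondary helm transmitter malfunctions=not, Steering pump stuck=not → no input occurs → does not occur.
Starboard system lost [OR]: #1 tiller link faulted=not, Followup amplifier is out=occurs → at least one input occurs → occurs.
Followup chain fails [OR]: Feedback unit offline=not, Rudder loop fails=not, Starboard system lost=occurs, Rudder actuator lost=not → at least one input occurs → occurs.
Pump set unavailable [AND]: Aft changeover valve faulted=not, Relief valve malfunctions=not, #3 autopilot interface fails=not → not all inputs occur → does not occur.
NFU path lost [OR]: Solenoid block trips=occurs, Pump set unavailable=not → at least one input occurs → occurs.
Ship steering unresponsive [AND]: Followup chain fails=occurs, NFU path lost=occurs → all inputs occur → occurs.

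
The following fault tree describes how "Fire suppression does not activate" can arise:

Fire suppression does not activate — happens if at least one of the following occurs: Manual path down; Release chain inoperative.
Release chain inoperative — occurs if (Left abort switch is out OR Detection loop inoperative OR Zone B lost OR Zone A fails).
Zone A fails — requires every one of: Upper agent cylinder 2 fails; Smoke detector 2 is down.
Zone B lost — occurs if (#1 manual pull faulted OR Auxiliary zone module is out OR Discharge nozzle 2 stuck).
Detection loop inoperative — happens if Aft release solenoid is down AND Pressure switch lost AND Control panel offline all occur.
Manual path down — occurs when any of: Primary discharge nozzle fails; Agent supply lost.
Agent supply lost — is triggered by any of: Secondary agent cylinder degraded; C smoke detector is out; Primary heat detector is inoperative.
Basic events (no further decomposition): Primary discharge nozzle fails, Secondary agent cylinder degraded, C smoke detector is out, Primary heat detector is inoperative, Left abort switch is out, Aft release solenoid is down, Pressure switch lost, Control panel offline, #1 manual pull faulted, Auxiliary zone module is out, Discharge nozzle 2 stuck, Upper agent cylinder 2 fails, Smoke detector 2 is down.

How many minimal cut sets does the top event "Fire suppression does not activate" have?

Agent supply lost [OR]: union of children's cut sets → 3 cut set(s).
Manual path down [OR]: union of children's cut sets → 4 cut set(s).
Detection loop inoperative [AND]: one cut set from each child combined → 1 × 1 × 1 = 1 cut set(s).
Zone B lost [OR]: union of children's cut sets → 3 cut set(s).
Zone A fails [AND]: one cut set from each child combined → 1 × 1 = 1 cut set(s).
Release chain inoperative [OR]: union of children's cut sets → 6 cut set(s).
Fire suppression does not activate [OR]: union of children's cut sets → 10 cut set(s).
Minimal cut sets: {Primary discharge nozzle fails}; {Secondary agent cylinder degraded}; {C smoke detector is out}; {Primary heat detector is inoperative}; {Left abort switch is out}; {Aft release solenoid is down, Control panel offline, Pressure switch lost}; {#1 manual pull faulted}; {Auxiliary zone module is out}; {Discharge nozzle 2 stuck}; {Smoke detector 2 is down, Upper agent cylinder 2 fails}.

10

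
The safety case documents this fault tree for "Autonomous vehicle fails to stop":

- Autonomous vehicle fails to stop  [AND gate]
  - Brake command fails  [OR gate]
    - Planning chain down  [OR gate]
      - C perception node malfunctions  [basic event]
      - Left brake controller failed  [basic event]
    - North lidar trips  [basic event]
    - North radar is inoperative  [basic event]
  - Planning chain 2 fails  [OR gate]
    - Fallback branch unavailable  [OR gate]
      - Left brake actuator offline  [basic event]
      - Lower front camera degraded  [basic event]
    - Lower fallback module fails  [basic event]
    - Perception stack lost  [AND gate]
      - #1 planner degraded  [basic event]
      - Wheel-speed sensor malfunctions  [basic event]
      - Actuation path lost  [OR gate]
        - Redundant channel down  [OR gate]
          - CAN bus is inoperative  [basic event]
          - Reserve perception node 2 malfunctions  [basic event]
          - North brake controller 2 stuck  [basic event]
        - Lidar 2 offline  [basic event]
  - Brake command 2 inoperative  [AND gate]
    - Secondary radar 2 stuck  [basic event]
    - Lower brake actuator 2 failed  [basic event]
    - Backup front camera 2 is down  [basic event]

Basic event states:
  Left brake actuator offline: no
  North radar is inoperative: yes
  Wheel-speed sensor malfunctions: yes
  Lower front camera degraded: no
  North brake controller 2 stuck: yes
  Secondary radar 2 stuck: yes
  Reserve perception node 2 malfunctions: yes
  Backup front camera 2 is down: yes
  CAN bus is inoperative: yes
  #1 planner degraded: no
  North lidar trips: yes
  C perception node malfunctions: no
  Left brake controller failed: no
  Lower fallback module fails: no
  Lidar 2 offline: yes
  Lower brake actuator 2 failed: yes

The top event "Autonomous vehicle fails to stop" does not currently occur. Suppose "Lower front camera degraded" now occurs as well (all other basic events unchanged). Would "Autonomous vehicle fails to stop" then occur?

Yes

Counterfactual: set "Lower front camera degraded" to occurred.
Planning chain down [OR]: C perception node malfunctions=not, Left brake controller failed=not → no input occurs → does not occur.
Brake command fails [OR]: Planning chain down=not, North lidar trips=occurs, North radar is inoperative=occurs → at least one input occurs → occurs.
Fallback branch unavailable [OR]: Left brake actuator offline=not, Lower front camera degraded=occurs → at least one input occurs → occurs.
Redundant channel down [OR]: CAN bus is inoperative=occurs, Reserve perception node 2 malfunctions=occurs, North brake controller 2 stuck=occurs → at least one input occurs → occurs.
Actuation path lost [OR]: Redundant channel down=occurs, Lidar 2 offline=occurs → at least one input occurs → occurs.
Perception stack lost [AND]: #1 planner degraded=not, Wheel-speed sensor malfunctions=occurs, Actuation path lost=occurs → not all inputs occur → does not occur.
Planning chain 2 fails [OR]: Fallback branch unavailable=occurs, Lower fallback module fails=not, Perception stack lost=not → at least one input occurs → occurs.
Brake command 2 inoperative [AND]: Secondary radar 2 stuck=occurs, Lower brake actuator 2 failed=occurs, Backup front camera 2 is down=occurs → all inputs occur → occurs.
Autonomous vehicle fails to stop [AND]: Brake command fails=occurs, Planning chain 2 fails=occurs, Brake command 2 inoperative=occurs → all inputs occur → occurs.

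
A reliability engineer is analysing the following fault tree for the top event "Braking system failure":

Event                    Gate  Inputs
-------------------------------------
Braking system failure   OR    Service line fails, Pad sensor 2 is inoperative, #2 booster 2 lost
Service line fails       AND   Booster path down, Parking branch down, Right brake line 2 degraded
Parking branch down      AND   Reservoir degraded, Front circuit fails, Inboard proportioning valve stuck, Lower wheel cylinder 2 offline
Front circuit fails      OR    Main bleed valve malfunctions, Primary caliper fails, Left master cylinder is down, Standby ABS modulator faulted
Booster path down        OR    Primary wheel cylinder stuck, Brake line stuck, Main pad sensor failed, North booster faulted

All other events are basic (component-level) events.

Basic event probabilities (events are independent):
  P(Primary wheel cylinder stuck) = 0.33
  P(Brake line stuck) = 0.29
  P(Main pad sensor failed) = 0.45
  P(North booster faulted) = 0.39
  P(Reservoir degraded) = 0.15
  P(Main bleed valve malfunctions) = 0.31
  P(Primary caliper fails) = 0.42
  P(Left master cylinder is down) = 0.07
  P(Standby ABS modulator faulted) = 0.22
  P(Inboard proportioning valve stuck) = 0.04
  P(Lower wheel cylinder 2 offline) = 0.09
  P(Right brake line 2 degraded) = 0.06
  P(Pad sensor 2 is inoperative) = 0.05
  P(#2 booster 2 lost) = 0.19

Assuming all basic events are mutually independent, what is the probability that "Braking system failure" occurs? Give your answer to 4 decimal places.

P(Booster path down) [OR] = 1 − (1−0.33) × (1−0.29) × (1−0.45) × (1−0.39) = 0.840403
P(Front circuit fails) [OR] = 1 − (1−0.31) × (1−0.42) × (1−0.07) × (1−0.22) = 0.709695
P(Parking branch down) [AND] = 0.15 × 0.709695 × 0.04 × 0.09 = 0.000383
P(Service line fails) [AND] = 0.840403 × 0.000383 × 0.06 = 0.000019
P(Braking system failure) [OR] = 1 − (1−0.000019) × (1−0.05) × (1−0.19) = 0.230515
Rounded to 4 decimal places: P(Braking system failure) ≈ 0.2305.

0.2305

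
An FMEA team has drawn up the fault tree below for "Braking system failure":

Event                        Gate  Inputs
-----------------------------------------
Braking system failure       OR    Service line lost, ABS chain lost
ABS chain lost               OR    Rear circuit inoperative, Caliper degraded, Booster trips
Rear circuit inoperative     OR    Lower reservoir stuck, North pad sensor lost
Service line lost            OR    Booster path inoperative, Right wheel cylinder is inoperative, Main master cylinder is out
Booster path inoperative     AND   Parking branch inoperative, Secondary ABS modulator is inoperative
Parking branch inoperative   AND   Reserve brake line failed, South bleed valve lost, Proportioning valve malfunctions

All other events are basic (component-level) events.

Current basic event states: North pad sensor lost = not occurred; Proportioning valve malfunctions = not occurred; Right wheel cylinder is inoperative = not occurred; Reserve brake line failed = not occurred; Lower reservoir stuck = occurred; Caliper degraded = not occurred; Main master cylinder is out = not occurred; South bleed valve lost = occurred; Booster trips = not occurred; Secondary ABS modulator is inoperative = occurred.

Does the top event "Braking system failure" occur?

Yes

Parking branch inoperative [AND]: Reserve brake line failed=not, South bleed valve lost=occurs, Proportioning valve malfunctions=not → not all inputs occur → does not occur.
Booster path inoperative [AND]: Parking branch inoperative=not, Secondary ABS modulator is inoperative=occurs → not all inputs occur → does not occur.
Service line lost [OR]: Booster path inoperative=not, Right wheel cylinder is inoperative=not, Main master cylinder is out=not → no input occurs → does not occur.
Rear circuit inoperative [OR]: Lower reservoir stuck=occurs, North pad sensor lost=not → at least one input occurs → occurs.
ABS chain lost [OR]: Rear circuit inoperative=occurs, Caliper degraded=not, Booster trips=not → at least one input occurs → occurs.
Braking system failure [OR]: Service line lost=not, ABS chain lost=occurs → at least one input occurs → occurs.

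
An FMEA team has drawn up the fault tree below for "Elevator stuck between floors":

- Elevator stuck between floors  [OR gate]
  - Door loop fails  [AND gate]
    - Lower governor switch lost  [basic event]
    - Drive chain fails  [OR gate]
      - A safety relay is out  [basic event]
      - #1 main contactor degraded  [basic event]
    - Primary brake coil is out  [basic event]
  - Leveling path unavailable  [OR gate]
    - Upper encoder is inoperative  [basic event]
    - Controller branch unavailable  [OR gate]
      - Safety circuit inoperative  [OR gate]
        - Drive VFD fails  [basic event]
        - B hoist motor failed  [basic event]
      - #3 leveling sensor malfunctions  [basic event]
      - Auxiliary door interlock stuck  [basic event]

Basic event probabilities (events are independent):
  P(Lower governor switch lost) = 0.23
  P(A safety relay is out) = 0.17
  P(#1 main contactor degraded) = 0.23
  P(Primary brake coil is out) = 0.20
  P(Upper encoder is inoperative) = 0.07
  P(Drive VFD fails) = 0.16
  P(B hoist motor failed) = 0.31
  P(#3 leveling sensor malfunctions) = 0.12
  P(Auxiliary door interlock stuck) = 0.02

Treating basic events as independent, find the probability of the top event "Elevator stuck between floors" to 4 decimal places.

0.5429

P(Drive chain fails) [OR] = 1 − (1−0.17) × (1−0.23) = 0.360900
P(Door loop fails) [AND] = 0.23 × 0.360900 × 0.20 = 0.016601
P(Safety circuit inoperative) [OR] = 1 − (1−0.16) × (1−0.31) = 0.420400
P(Controller branch unavailable) [OR] = 1 − (1−0.420400) × (1−0.12) × (1−0.02) = 0.500153
P(Leveling path unavailable) [OR] = 1 − (1−0.07) × (1−0.500153) = 0.535142
P(Elevator stuck between floors) [OR] = 1 − (1−0.016601) × (1−0.535142) = 0.542859
Rounded to 4 decimal places: P(Elevator stuck between floors) ≈ 0.5429.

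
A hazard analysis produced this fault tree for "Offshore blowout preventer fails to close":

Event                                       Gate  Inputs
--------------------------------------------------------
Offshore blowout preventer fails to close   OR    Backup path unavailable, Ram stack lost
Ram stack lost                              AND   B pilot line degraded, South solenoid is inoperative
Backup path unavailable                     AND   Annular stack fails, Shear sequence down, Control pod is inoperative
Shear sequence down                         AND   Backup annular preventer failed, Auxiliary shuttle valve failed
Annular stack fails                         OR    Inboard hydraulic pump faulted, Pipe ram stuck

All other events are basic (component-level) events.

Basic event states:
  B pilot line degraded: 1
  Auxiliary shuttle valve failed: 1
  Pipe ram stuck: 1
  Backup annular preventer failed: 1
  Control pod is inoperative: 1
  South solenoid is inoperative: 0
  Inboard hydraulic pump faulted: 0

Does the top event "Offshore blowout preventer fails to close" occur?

Annular stack fails [OR]: Inboard hydraulic pump faulted=not, Pipe ram stuck=occurs → at least one input occurs → occurs.
Shear sequence down [AND]: Backup annular preventer failed=occurs, Auxiliary shuttle valve failed=occurs → all inputs occur → occurs.
Backup path unavailable [AND]: Annular stack fails=occurs, Shear sequence down=occurs, Control pod is inoperative=occurs → all inputs occur → occurs.
Ram stack lost [AND]: B pilot line degraded=occurs, South solenoid is inoperative=not → not all inputs occur → does not occur.
Offshore blowout preventer fails to close [OR]: Backup path unavailable=occurs, Ram stack lost=not → at least one input occurs → occurs.

Yes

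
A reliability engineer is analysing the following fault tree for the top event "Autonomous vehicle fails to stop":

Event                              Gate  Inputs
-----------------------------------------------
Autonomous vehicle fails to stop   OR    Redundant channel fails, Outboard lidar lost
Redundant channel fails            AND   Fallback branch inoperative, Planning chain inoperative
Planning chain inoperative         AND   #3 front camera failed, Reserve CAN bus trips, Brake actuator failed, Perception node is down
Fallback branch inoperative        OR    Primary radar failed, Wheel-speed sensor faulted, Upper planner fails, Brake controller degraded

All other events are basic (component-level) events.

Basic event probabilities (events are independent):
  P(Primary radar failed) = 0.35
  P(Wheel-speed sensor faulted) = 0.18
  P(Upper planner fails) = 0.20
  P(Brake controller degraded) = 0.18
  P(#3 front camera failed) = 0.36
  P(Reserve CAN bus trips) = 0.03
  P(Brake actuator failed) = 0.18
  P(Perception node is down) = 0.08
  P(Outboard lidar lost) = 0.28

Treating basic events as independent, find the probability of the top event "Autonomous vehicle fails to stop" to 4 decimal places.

0.2801

P(Fallback branch inoperative) [OR] = 1 − (1−0.35) × (1−0.18) × (1−0.20) × (1−0.18) = 0.650352
P(Planning chain inoperative) [AND] = 0.36 × 0.03 × 0.18 × 0.08 = 0.000156
P(Redundant channel fails) [AND] = 0.650352 × 0.000156 = 0.000101
P(Autonomous vehicle fails to stop) [OR] = 1 − (1−0.000101) × (1−0.28) = 0.280073
Rounded to 4 decimal places: P(Autonomous vehicle fails to stop) ≈ 0.2801.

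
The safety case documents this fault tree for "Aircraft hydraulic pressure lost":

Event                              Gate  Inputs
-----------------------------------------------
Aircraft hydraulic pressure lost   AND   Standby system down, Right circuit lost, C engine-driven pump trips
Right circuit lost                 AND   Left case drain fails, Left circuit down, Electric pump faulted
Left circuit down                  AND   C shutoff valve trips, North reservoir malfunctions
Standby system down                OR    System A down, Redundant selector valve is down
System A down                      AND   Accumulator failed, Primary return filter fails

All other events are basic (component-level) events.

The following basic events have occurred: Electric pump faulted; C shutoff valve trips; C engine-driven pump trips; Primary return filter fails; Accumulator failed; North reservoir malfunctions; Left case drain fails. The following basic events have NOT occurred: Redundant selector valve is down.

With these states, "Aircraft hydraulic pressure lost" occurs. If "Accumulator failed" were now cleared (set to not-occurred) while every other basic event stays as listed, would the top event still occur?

Counterfactual: set "Accumulator failed" to not occurred.
System A down [AND]: Accumulator failed=not, Primary return filter fails=occurs → not all inputs occur → does not occur.
Standby system down [OR]: System A down=not, Redundant selector valve is down=not → no input occurs → does not occur.
Left circuit down [AND]: C shutoff valve trips=occurs, North reservoir malfunctions=occurs → all inputs occur → occurs.
Right circuit lost [AND]: Left case drain fails=occurs, Left circuit down=occurs, Electric pump faulted=occurs → all inputs occur → occurs.
Aircraft hydraulic pressure lost [AND]: Standby system down=not, Right circuit lost=occurs, C engine-driven pump trips=occurs → not all inputs occur → does not occur.

No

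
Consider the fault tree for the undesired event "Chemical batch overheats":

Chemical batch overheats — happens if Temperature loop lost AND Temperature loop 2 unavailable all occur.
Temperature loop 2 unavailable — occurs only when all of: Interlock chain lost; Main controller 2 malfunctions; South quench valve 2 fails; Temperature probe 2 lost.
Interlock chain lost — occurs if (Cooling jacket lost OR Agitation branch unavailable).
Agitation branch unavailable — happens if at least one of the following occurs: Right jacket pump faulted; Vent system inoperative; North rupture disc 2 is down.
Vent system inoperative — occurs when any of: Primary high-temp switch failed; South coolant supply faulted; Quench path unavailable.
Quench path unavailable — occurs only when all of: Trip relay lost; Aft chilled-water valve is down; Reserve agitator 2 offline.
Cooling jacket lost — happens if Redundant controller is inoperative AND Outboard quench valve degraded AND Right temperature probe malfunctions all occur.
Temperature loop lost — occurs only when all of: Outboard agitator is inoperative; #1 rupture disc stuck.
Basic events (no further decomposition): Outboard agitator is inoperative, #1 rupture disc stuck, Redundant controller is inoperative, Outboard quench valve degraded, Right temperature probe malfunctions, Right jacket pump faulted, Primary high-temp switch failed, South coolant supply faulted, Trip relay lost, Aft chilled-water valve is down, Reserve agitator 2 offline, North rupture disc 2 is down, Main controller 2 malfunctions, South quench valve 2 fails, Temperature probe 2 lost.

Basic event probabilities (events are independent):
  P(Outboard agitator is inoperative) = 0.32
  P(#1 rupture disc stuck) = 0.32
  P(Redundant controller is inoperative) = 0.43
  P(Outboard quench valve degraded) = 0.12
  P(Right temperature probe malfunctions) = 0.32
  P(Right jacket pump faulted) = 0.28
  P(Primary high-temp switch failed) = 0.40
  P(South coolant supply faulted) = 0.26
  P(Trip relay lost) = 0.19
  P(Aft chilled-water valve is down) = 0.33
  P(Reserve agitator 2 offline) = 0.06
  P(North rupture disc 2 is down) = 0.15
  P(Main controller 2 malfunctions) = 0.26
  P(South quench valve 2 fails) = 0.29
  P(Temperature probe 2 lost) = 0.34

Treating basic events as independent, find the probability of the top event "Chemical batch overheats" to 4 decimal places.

0.0019

P(Temperature loop lost) [AND] = 0.32 × 0.32 = 0.102400
P(Cooling jacket lost) [AND] = 0.43 × 0.12 × 0.32 = 0.016512
P(Quench path unavailable) [AND] = 0.19 × 0.33 × 0.06 = 0.003762
P(Vent system inoperative) [OR] = 1 − (1−0.40) × (1−0.26) × (1−0.003762) = 0.557670
P(Agitation branch unavailable) [OR] = 1 − (1−0.28) × (1−0.557670) × (1−0.15) = 0.729294
P(Interlock chain lost) [OR] = 1 − (1−0.016512) × (1−0.729294) = 0.733764
P(Temperature loop 2 unavailable) [AND] = 0.733764 × 0.26 × 0.29 × 0.34 = 0.018811
P(Chemical batch overheats) [AND] = 0.102400 × 0.018811 = 0.001926
Rounded to 4 decimal places: P(Chemical batch overheats) ≈ 0.0019.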